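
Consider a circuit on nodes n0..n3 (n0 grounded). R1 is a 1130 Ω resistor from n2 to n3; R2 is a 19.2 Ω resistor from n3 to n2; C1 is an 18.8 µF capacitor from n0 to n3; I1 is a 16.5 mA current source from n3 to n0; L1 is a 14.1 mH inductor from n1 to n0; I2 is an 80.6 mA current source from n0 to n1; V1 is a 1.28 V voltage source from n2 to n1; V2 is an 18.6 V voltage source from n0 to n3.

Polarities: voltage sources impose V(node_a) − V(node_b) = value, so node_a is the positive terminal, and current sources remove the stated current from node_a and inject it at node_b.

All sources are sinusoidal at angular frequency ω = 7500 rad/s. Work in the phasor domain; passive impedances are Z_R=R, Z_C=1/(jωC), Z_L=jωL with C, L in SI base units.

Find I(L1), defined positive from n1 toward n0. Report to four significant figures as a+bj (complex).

Apply KCL at each of the 3 non-ground nodes and solve the resulting linear system.
Node n1: branches {L1, I2, V1} → V_1 = -17.79-3.176j
Node n2: branches {R1, R2, V1} → V_2 = -16.51-3.176j
Node n3: branches {R1, R2, C1, I1, V2} → V_3 = -18.60+0.000j
Source currents: i(V1)=-0.1106+0.1682j, i(V2)=-0.09414-2.454j

-0.03004+0.1682j A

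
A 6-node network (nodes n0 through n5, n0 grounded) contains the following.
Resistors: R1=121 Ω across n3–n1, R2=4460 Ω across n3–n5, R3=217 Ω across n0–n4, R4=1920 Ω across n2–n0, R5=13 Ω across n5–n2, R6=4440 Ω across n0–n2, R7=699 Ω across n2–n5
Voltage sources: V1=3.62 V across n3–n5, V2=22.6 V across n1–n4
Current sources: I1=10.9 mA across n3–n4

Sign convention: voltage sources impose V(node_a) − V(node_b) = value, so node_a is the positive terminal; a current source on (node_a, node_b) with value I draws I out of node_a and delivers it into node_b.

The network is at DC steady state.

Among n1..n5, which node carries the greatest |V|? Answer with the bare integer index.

1

Element admittances at DC:
  Y(R1) = 0.008264 S between n3,n1
  Y(R2) = 0.0002242 S between n3,n5
  Y(R3) = 0.004608 S between n0,n4
  Y(R4) = 0.0005208 S between n2,n0
  Y(R5) = 0.07692 S between n5,n2
  Y(R6) = 0.0002252 S between n0,n2
  Y(R7) = 0.001431 S between n2,n5
  V1: constraint V(n3)−V(n5) = 3.62
  V2: constraint V(n1)−V(n4) = 22.6
  I1: injects 0.0109 A into n4 (from n3)
Assemble and solve the 7×7 MNA system:
  V(n1)=20.33  V(n2)=14.00  V(n3)=17.75  V(n4)=-2.266  V(n5)=14.13
  i(V1)=0.009632  i(V2)=-0.02134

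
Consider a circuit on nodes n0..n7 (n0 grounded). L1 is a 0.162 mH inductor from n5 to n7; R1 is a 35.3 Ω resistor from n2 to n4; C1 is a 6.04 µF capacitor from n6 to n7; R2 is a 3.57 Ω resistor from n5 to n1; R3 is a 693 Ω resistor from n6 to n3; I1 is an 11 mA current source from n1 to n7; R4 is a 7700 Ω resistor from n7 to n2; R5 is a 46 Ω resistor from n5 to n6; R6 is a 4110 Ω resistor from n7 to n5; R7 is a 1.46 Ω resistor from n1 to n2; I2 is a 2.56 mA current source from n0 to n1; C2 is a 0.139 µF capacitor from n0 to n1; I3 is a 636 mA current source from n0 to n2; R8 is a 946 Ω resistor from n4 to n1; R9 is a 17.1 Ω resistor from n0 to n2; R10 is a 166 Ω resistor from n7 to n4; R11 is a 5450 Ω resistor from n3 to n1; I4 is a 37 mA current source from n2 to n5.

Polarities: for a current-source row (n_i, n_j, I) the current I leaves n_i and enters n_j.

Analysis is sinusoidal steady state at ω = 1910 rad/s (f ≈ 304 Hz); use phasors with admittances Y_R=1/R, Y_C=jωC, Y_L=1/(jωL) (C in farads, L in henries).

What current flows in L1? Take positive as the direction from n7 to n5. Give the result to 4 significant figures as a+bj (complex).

MNA unknowns: 7 node voltages V₁..V_7
L1: Y=0.000-3.232j on G[5,7]
R1: Y=0.02833+0.000j on G[2,4]
C1: Y=0.000+0.01154j on G[6,7]
R2: Y=0.2801+0.000j on G[5,1]
R3: Y=0.001443+0.000j on G[6,3]
I1: z[1]−=0.011, z[7]+=0.011
R4: Y=0.0001299+0.000j on G[7,2]
R5: Y=0.02174+0.000j on G[5,6]
R6: Y=0.0002433+0.000j on G[7,5]
R7: Y=0.6849+0.000j on G[1,2]
I2: z[0]−=0.00256, z[1]+=0.00256
C2: Y=0.000+0.0002655j on G[0,1]
I3: z[0]−=0.636, z[2]+=0.636
R8: Y=0.001057+0.000j on G[4,1]
R9: Y=0.05848+0.000j on G[0,2]
R10: Y=0.006024+0.000j on G[7,4]
R11: Y=0.0001835+0.000j on G[3,1]
I4: z[2]−=0.037, z[5]+=0.037
solve → V1=10.98-0.05407j, V2=10.92-0.04983j, V3=11.12-0.05300j, V4=10.96-0.05015j, V5=11.14-0.05405j, V6=11.14-0.05287j, V7=11.14-0.05099j

0.009887-2.137e-05j A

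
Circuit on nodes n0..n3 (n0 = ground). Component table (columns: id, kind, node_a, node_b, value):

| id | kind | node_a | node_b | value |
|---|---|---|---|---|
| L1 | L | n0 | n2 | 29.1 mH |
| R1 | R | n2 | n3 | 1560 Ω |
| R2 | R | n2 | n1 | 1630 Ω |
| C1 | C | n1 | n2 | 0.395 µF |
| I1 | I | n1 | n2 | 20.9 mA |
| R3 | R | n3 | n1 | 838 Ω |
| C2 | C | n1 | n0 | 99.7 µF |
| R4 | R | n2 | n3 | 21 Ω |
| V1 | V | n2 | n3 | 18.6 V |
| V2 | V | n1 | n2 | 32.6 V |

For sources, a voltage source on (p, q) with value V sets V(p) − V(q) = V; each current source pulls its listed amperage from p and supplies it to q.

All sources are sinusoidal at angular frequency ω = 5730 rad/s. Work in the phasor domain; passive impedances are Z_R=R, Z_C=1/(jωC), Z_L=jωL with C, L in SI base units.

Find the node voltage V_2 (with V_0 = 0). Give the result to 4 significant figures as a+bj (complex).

Apply KCL at each of the 3 non-ground nodes and solve the resulting linear system.
Node n1: branches {R2, C1, I1, R3, C2, V2} → V_1 = -0.3459+0.000j
Node n2: branches {L1, R1, R2, C1, I1, R4, V1, V2} → V_2 = -32.95+0.000j
Node n3: branches {R1, R3, R4, V1} → V_3 = -51.55+0.000j
Source currents: i(V1)=-0.9587+0.000j, i(V2)=-0.1020+0.1238j

-32.95+0.000j V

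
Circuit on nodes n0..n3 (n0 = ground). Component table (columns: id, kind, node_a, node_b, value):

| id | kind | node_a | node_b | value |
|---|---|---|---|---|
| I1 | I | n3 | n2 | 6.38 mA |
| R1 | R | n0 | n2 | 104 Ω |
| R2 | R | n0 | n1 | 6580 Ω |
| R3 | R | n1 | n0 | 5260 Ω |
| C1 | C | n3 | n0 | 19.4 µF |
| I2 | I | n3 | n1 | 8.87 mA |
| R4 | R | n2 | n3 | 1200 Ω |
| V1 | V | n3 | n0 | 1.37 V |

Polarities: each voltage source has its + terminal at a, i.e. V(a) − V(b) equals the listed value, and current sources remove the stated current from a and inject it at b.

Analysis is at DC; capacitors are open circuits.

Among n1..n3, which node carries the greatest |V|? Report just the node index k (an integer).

1

MNA unknowns: 3 node voltages V₁..V_3 plus 1 source current (V1)
I1: z[3]−=0.00638, z[2]+=0.00638
R1: Y=0.009615 on G[0,2]
R2: Y=0.0001520 on G[0,1]
R3: Y=0.0001901 on G[1,0]
C1: Y=0.000 on G[3,0]
I2: z[3]−=0.00887, z[1]+=0.00887
R4: Y=0.0008333 on G[2,3]
V1: row V3−V0=1.37, i_V1 at 3,0
solve → V1=25.93, V2=0.7199, V3=1.370
aux → i_V1=-0.01579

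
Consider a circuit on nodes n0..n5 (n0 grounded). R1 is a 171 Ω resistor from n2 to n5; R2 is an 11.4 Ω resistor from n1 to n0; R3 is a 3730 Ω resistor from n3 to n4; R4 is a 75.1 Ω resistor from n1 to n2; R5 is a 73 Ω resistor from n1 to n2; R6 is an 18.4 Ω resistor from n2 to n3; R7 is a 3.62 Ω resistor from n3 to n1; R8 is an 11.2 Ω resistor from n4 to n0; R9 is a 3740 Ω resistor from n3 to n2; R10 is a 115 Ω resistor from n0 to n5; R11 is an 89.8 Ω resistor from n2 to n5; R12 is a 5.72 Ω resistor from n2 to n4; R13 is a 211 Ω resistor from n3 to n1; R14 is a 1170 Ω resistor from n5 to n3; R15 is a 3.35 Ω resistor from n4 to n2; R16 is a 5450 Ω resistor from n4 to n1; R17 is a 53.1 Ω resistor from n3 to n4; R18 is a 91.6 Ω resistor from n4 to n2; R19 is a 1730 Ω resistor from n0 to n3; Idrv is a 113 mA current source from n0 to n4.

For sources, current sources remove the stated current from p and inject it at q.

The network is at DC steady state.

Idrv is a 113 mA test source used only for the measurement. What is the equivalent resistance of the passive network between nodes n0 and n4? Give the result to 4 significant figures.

R_eq = 7.388 Ω

Apply KCL at each of the 5 non-ground nodes and solve the resulting linear system.
Node n1: branches {R2, R4, R5, R7, R13, R16} → V_1 = 0.3850
Node n2: branches {R1, R4, R5, R6, R9, R11, R12, R15, R18} → V_2 = 0.7701
Node n3: branches {R3, R6, R7, R9, R13, R14, R17, R19} → V_3 = 0.4678
Node n4: branches {R3, R8, R12, R15, R16, R17, R18, Idrv} → V_4 = 0.8349
Node n5: branches {R1, R10, R11, R14} → V_5 = 0.5080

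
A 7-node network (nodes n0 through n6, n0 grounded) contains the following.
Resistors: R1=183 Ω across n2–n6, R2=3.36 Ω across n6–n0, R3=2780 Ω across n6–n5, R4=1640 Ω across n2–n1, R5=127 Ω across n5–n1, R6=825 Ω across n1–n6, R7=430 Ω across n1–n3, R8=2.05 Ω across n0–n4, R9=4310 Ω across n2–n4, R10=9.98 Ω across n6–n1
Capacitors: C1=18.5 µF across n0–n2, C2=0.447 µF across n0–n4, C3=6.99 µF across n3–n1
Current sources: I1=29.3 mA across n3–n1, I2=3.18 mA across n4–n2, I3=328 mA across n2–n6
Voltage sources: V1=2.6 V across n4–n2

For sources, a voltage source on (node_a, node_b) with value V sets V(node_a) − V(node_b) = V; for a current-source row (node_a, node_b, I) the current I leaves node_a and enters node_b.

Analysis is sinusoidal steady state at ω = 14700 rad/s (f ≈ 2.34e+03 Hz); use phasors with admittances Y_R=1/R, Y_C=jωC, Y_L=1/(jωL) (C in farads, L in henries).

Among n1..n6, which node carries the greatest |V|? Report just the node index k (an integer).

Apply KCL at each of the 6 non-ground nodes and solve the resulting linear system.
Node n1: branches {R4, I1, R5, R6, R7, C3, R10} → V_1 = 1.010+0.03491j
Node n2: branches {R1, C1, R4, I2, I3, R9, V1} → V_2 = -2.457+1.352j
Node n3: branches {I1, R7, C3} → V_3 = 1.004+0.3199j
Node n4: branches {C2, I2, R8, R9, V1} → V_4 = 0.1427+1.352j
Node n5: branches {R3, R5} → V_5 = 1.011+0.03456j
Node n6: branches {R1, R2, R3, R6, I3, R10} → V_6 = 1.031+0.02702j
Source currents: i(V1)=-0.06451-0.6602j

2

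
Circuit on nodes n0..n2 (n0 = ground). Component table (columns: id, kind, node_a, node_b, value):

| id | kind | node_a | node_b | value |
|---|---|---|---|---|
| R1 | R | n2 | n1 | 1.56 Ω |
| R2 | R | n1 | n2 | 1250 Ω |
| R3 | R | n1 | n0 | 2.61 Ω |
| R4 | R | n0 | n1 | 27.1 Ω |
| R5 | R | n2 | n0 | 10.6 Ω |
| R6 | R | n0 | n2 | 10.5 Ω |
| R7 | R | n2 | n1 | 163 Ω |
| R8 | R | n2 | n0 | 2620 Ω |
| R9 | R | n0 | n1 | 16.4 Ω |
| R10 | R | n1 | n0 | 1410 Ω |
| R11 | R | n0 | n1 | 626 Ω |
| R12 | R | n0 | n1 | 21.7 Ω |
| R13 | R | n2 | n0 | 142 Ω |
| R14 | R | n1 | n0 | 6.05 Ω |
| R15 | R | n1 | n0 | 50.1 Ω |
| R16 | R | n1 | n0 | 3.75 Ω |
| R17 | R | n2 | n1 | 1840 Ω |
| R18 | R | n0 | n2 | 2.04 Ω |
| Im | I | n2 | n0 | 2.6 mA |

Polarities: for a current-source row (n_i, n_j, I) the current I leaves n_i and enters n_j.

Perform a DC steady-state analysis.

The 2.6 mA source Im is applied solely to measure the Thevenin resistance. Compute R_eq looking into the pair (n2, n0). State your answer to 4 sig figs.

Element admittances at DC:
  Y(R1) = 0.6410 S between n2,n1
  Y(R2) = 0.0008000 S between n1,n2
  Y(R3) = 0.3831 S between n1,n0
  Y(R4) = 0.03690 S between n0,n1
  Y(R5) = 0.09434 S between n2,n0
  Y(R6) = 0.09524 S between n0,n2
  Y(R7) = 0.006135 S between n2,n1
  Y(R8) = 0.0003817 S between n2,n0
  Y(R9) = 0.06098 S between n0,n1
  Y(R10) = 0.0007092 S between n1,n0
  Y(R11) = 0.001597 S between n0,n1
  Y(R12) = 0.04608 S between n0,n1
  Y(R13) = 0.007042 S between n2,n0
  Y(R14) = 0.1653 S between n1,n0
  Y(R15) = 0.01996 S between n1,n0
  Y(R16) = 0.2667 S between n1,n0
  Y(R17) = 0.0005435 S between n2,n1
  Y(R18) = 0.4902 S between n0,n2
  Im: injects 0.0026 A into n0 (from n2)
Assemble and solve the 2×2 MNA system:
  V(n1)=-0.0009600  V(n2)=-0.002413

R_eq = 0.9279 Ω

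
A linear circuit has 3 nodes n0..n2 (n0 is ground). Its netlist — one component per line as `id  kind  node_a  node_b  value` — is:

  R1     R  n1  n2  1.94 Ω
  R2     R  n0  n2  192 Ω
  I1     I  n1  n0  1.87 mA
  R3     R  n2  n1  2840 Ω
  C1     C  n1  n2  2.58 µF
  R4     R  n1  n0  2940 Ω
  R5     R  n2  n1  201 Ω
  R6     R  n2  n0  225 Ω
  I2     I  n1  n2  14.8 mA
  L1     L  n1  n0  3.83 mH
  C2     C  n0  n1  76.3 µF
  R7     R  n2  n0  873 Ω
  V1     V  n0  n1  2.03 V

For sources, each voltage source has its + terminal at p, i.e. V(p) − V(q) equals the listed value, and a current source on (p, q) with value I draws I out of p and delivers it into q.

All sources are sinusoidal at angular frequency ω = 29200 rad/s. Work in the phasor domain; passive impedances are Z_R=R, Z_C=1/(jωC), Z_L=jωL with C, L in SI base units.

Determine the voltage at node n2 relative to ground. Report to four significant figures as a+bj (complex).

-1.962-0.009597j V

Element admittances at ω=29200 rad/s:
  Y(R1) = 0.5155+0.000j S between n1,n2
  Y(R2) = 0.005208+0.000j S between n0,n2
  I1: injects 0.00187 A into n0 (from n1)
  Y(R3) = 0.0003521+0.000j S between n2,n1
  Y(C1) = 0.000+0.07534j S between n1,n2
  Y(R4) = 0.0003401+0.000j S between n1,n0
  Y(R5) = 0.004975+0.000j S between n2,n1
  Y(R6) = 0.004444+0.000j S between n2,n0
  I2: injects 0.0148 A into n2 (from n1)
  Y(L1) = 0.000-0.008942j S between n1,n0
  Y(C2) = 0.000+2.228j S between n0,n1
  Y(R7) = 0.001145+0.000j S between n2,n0
  V1: constraint V(n0)−V(n1) = 2.03
Assemble and solve the 3×3 MNA system:
  V(n1)=-2.030+0.000j  V(n2)=-1.962-0.009597j
  i(V1)=-0.02001-4.505j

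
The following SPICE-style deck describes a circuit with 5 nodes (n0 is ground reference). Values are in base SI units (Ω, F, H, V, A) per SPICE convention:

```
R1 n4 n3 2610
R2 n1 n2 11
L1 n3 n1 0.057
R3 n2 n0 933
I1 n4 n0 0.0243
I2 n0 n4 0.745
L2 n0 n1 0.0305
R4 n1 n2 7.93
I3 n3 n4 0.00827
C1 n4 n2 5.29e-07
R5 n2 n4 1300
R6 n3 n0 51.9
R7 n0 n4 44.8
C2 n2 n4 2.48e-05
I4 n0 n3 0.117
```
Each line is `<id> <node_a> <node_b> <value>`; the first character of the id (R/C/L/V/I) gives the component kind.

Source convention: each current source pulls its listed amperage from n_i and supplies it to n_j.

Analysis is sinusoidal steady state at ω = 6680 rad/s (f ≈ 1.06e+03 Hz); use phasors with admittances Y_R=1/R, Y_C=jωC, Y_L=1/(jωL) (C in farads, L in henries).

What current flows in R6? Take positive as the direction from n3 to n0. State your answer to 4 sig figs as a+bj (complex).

0.1481-0.04967j A

Apply KCL at each of the 4 non-ground nodes and solve the resulting linear system.
Node n1: branches {R2, L1, L2, R4} → V_1 = 28.14+9.533j
Node n2: branches {R2, R3, R4, C1, R5, C2} → V_2 = 28.51+8.648j
Node n3: branches {R1, L1, I3, R6, I4} → V_3 = 7.686-2.578j
Node n4: branches {R1, I1, I2, I3, C1, R5, R7, C2} → V_4 = 27.43+7.998j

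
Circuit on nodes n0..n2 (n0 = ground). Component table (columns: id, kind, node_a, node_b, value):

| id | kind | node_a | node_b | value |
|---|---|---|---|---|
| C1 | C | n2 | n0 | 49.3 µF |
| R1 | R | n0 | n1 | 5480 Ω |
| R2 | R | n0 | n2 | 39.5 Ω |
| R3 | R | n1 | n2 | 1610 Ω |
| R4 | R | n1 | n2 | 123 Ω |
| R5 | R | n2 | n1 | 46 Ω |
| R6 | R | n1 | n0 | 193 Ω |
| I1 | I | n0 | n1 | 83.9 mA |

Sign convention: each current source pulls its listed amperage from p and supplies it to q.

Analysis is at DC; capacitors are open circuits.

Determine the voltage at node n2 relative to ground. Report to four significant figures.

MNA unknowns: 2 node voltages V₁..V_2
C1: Y=0.000 on G[2,0]
R1: Y=0.0001825 on G[0,1]
R2: Y=0.02532 on G[0,2]
R3: Y=0.0006211 on G[1,2]
R4: Y=0.008130 on G[1,2]
R5: Y=0.02174 on G[2,1]
R6: Y=0.005181 on G[1,0]
I1: z[0]−=0.0839, z[1]+=0.0839
solve → V1=4.371, V2=2.388

2.388 V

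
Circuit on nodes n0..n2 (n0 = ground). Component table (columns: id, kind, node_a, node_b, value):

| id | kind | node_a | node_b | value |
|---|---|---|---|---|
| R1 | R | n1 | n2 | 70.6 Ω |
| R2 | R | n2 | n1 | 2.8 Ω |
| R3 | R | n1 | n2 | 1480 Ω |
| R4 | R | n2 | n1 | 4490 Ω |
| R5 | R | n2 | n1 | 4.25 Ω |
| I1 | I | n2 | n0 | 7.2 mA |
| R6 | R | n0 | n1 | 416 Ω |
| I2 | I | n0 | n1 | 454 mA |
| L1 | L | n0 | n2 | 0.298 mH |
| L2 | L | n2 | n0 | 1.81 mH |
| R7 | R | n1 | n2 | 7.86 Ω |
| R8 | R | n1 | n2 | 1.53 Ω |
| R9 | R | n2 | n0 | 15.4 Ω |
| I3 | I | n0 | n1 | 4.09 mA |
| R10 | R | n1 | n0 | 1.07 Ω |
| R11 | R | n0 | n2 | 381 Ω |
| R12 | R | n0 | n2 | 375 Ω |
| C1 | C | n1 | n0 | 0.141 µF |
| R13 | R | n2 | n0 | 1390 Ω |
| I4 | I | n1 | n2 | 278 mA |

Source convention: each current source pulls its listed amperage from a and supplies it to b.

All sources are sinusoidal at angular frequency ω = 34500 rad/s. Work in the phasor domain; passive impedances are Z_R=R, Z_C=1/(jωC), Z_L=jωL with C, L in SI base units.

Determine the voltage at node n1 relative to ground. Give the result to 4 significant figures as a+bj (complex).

0.4251+0.06039j V

Apply KCL at each of the 2 non-ground nodes and solve the resulting linear system.
Node n1: branches {R1, R2, R3, R4, R5, R6, I2, R7, R8, I3, R10, C1, I4} → V_1 = 0.4251+0.06039j
Node n2: branches {R1, R2, R3, R4, R5, I1, L1, L2, R7, R8, R9, R11, R12, R13, I4} → V_2 = 0.5820+0.1026j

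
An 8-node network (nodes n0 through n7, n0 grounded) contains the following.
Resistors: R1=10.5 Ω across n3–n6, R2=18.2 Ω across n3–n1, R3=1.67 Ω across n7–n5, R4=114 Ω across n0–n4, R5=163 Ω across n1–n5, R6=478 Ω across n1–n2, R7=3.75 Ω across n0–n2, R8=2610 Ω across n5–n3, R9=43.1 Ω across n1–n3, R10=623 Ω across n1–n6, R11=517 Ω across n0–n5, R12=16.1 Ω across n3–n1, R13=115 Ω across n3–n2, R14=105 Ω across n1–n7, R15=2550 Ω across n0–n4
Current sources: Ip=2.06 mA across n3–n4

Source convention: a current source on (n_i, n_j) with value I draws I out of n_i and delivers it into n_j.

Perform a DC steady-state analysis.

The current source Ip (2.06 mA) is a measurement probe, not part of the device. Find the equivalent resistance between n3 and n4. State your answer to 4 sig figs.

R_eq = 192.5 Ω

MNA unknowns: 7 node voltages V₁..V_7
R1: Y=0.09524 on G[3,6]
R2: Y=0.05495 on G[3,1]
R3: Y=0.5988 on G[7,5]
R4: Y=0.008772 on G[0,4]
R5: Y=0.006135 on G[1,5]
R6: Y=0.002092 on G[1,2]
R7: Y=0.2667 on G[0,2]
R8: Y=0.0003831 on G[5,3]
R9: Y=0.02320 on G[1,3]
R10: Y=0.001605 on G[1,6]
R11: Y=0.001934 on G[0,5]
R12: Y=0.06211 on G[3,1]
R13: Y=0.008696 on G[3,2]
R14: Y=0.009524 on G[1,7]
R15: Y=0.0003922 on G[0,4]
Ip: z[3]−=0.00206, z[4]+=0.00206
solve → V1=-0.1673, V2=-0.006642, V3=-0.1717, V4=0.2248, V5=-0.1493, V6=-0.1716, V7=-0.1496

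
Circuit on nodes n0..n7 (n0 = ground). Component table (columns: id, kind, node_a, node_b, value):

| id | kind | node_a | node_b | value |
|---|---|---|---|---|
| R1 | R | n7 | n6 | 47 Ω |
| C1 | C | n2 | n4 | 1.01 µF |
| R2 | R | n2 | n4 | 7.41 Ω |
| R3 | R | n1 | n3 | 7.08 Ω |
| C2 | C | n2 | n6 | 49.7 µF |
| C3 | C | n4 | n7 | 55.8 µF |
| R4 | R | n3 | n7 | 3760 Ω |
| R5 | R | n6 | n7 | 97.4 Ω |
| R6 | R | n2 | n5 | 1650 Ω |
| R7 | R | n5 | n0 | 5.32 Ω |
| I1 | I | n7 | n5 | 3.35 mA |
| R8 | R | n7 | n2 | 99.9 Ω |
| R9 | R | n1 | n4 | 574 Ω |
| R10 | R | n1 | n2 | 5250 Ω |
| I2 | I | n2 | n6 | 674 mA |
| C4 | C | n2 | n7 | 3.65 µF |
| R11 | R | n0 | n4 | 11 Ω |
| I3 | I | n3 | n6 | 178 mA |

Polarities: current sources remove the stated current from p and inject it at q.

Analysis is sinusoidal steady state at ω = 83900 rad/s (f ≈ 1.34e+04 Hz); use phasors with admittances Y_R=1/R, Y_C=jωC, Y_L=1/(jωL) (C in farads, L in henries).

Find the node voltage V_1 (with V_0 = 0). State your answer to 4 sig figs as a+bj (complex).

Element admittances at ω=83900 rad/s:
  Y(R1) = 0.02128+0.000j S between n7,n6
  Y(C1) = 0.000+0.08474j S between n2,n4
  Y(R2) = 0.1350+0.000j S between n2,n4
  Y(R3) = 0.1412+0.000j S between n1,n3
  Y(C2) = 0.000+4.170j S between n2,n6
  Y(C3) = 0.000+4.682j S between n4,n7
  Y(R4) = 0.0002660+0.000j S between n3,n7
  Y(R5) = 0.01027+0.000j S between n6,n7
  Y(R6) = 0.0006061+0.000j S between n2,n5
  Y(R7) = 0.1880+0.000j S between n5,n0
  I1: injects 0.00335 A into n5 (from n7)
  Y(R8) = 0.01001+0.000j S between n7,n2
  Y(R9) = 0.001742+0.000j S between n1,n4
  Y(R10) = 0.0001905+0.000j S between n1,n2
  I2: injects 0.674 A into n6 (from n2)
  Y(C4) = 0.000+0.3062j S between n2,n7
  Y(R11) = 0.09091+0.000j S between n0,n4
  I3: injects 0.178 A into n6 (from n3)
Assemble and solve the 7×7 MNA system:
  V(n1)=-80.85-0.03014j  V(n2)=0.1407-0.3472j  V(n3)=-81.95-0.03011j  V(n4)=-0.03767+0.002307j  V(n5)=0.01822-0.001116j  V(n6)=0.1447-0.5502j  V(n7)=-0.03076-0.01557j

-80.85-0.03014j V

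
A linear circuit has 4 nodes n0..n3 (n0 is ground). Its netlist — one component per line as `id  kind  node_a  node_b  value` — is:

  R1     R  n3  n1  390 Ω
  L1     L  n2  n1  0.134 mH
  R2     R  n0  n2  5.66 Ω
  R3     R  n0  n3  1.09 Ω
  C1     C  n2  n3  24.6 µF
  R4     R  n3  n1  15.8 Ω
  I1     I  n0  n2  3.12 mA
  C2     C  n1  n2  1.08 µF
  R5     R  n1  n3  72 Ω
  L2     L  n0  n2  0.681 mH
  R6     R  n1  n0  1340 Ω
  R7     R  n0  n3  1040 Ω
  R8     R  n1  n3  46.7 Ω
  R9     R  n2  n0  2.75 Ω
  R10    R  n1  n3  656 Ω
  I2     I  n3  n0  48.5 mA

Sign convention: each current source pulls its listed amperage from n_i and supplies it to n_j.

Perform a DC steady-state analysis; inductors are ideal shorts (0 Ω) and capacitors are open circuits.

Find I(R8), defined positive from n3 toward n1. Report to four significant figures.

-0.001017 A

MNA unknowns: 3 node voltages V₁..V_3 plus 2 source currents (L1, L2)
R1: Y=0.002564 on G[3,1]
L1: row V2−V1=0, i_L1 at 2,1
R2: Y=0.1767 on G[0,2]
R3: Y=0.9174 on G[0,3]
C1: Y=0.000 on G[2,3]
R4: Y=0.06329 on G[3,1]
I1: z[0]−=0.00312, z[2]+=0.00312
C2: Y=0.000 on G[1,2]
R5: Y=0.01389 on G[1,3]
L2: row V0−V2=0, i_L2 at 0,2
R6: Y=0.0007463 on G[1,0]
R7: Y=0.0009615 on G[0,3]
R8: Y=0.02141 on G[1,3]
R9: Y=0.3636 on G[2,0]
R10: Y=0.001524 on G[1,3]
I2: z[3]−=0.0485, z[0]+=0.0485
solve → V1=0.000, V2=0.000, V3=-0.04750
aux → i_L1=0.004877, i_L2=0.001757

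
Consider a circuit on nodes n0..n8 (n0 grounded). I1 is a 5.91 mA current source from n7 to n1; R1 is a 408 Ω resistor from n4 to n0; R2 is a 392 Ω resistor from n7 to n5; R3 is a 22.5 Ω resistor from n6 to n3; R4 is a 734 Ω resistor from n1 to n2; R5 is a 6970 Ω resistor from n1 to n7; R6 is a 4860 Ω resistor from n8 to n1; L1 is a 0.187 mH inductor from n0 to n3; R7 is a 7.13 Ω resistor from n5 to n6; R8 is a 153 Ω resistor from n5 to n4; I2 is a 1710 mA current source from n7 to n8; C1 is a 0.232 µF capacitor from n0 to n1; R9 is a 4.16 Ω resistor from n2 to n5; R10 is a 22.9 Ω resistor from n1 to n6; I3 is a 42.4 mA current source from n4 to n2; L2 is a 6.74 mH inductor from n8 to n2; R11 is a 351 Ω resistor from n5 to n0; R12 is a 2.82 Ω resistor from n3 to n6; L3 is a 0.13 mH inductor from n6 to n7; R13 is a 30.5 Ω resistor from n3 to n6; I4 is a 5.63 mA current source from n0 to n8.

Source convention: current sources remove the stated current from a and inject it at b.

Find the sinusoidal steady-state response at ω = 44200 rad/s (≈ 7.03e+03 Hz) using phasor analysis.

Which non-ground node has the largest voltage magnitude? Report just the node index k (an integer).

8

Apply KCL at each of the 8 non-ground nodes and solve the resulting linear system.
Node n1: branches {I1, R4, R5, R6, C1, R10} → V_1 = 1.345+1.755j
Node n2: branches {R4, R9, I3, L2} → V_2 = 18.69-1.423j
Node n3: branches {R3, L1, R12, R13} → V_3 = 0.07537-0.1500j
Node n4: branches {R1, R8, I3} → V_4 = 3.658-0.7336j
Node n5: branches {R2, R7, R8, R9, R11} → V_5 = 11.52-1.009j
Node n6: branches {R3, R7, R10, R12, L3, R13} → V_6 = 0.03333-0.1711j
Node n7: branches {I1, R2, R5, I2, L3} → V_7 = -0.1060-9.859j
Node n8: branches {R6, I2, L2, I4} → V_8 = 49.64+506.7j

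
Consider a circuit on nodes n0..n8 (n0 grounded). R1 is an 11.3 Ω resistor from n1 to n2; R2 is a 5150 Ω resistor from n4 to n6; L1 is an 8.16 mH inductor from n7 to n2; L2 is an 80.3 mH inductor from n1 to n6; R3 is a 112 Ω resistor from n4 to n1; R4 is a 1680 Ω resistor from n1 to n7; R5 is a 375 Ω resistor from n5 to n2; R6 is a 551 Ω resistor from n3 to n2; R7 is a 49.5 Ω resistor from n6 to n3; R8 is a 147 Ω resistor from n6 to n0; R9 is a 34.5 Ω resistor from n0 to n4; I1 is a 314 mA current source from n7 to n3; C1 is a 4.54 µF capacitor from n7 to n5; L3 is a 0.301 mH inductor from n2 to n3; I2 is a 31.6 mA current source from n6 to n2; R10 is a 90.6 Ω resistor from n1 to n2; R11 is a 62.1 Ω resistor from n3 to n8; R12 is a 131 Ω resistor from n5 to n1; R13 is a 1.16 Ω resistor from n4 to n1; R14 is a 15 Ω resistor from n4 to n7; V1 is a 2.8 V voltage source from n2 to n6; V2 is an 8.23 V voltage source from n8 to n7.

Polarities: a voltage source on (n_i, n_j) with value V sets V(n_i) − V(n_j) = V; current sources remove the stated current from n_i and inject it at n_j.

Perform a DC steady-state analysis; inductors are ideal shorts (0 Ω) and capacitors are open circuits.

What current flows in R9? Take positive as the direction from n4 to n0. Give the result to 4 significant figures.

Apply KCL at each of the 8 non-ground nodes and solve the resulting linear system.
Node n1: branches {R1, L2, R3, R4, R10, R12, R13} → V_1 = -0.1603
Node n2: branches {R1, L1, R5, R6, L3, I2, R10, V1} → V_2 = 2.640
Node n3: branches {R6, R7, I1, L3, R11} → V_3 = 2.640
Node n4: branches {R2, R3, R9, R13, R14} → V_4 = 0.03761
Node n5: branches {R5, C1, R12} → V_5 = 0.5646
Node n6: branches {R2, L2, R7, R8, I2, V1} → V_6 = -0.1603
Node n7: branches {L1, R4, I1, C1, R14, V2} → V_7 = 2.640
Node n8: branches {R11, V2} → V_8 = 10.87
Source currents: i(L1)=-0.6217, i(L2)=0.4582, i(L3)=-0.3900, i(V1)=-0.4843, i(V2)=-0.1325

0.001090 A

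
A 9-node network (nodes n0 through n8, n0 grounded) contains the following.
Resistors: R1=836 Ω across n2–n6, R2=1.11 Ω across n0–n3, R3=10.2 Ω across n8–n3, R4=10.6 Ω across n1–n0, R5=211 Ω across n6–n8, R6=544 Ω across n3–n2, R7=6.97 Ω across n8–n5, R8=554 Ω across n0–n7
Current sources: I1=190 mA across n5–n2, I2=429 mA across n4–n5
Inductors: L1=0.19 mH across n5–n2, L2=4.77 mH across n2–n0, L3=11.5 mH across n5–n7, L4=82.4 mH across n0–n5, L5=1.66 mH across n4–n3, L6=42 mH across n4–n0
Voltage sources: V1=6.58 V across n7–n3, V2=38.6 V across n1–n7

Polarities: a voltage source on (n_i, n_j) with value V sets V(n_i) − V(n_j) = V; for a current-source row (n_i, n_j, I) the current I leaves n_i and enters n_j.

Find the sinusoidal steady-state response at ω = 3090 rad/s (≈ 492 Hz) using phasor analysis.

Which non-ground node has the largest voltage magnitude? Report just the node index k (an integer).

MNA unknowns: 8 node voltages V₁..V_8 plus 2 source currents (V1, V2)
R1: Y=0.001196+0.000j on G[2,6]
R2: Y=0.9009+0.000j on G[0,3]
I1: z[5]−=0.19, z[2]+=0.19
L1: Y=0.000-1.703j on G[5,2]
L2: Y=0.000-0.06785j on G[2,0]
L3: Y=0.000-0.02814j on G[5,7]
R3: Y=0.09804+0.000j on G[8,3]
R4: Y=0.09434+0.000j on G[1,0]
R5: Y=0.004739+0.000j on G[6,8]
R6: Y=0.001838+0.000j on G[3,2]
I2: z[4]−=0.429, z[5]+=0.429
R7: Y=0.1435+0.000j on G[8,5]
L4: Y=0.000-0.003927j on G[0,5]
L5: Y=0.000-0.1950j on G[4,3]
L6: Y=0.000-0.007705j on G[4,0]
R8: Y=0.001805+0.000j on G[0,7]
V1: row V7−V3=6.58, i_V1 at 7,3
V2: row V1−V7=38.6, i_V2 at 1,7
solve → V1=40.84+0.05046j, V2=1.147+0.9936j, V3=-4.342+0.05046j, V4=-4.177-2.068j, V5=1.191+0.9288j, V6=-0.6042+0.6585j, V7=2.238+0.05046j, V8=-1.046+0.5739j
aux → i_V1=-3.832+0.02460j, i_V2=-3.853-0.004761j

1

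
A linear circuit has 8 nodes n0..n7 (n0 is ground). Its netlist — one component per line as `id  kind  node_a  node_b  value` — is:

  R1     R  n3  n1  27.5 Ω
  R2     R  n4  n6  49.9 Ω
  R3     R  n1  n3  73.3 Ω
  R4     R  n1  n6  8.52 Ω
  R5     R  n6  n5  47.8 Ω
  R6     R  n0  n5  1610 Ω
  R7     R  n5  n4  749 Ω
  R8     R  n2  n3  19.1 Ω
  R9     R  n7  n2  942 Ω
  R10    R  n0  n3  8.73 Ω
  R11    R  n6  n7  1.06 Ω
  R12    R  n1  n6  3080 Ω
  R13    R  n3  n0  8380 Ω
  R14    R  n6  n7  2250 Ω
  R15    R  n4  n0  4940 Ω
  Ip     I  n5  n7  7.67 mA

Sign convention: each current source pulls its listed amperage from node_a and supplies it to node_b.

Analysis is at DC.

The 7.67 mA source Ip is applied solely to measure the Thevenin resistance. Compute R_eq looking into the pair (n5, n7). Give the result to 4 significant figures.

R_eq = 44.96 Ω

Element admittances at DC:
  Y(R1) = 0.03636 S between n3,n1
  Y(R2) = 0.02004 S between n4,n6
  Y(R3) = 0.01364 S between n1,n3
  Y(R4) = 0.1174 S between n1,n6
  Y(R5) = 0.02092 S between n6,n5
  Y(R6) = 0.0006211 S between n0,n5
  Y(R7) = 0.001335 S between n5,n4
  Y(R8) = 0.05236 S between n2,n3
  Y(R9) = 0.001062 S between n7,n2
  Y(R10) = 0.1145 S between n0,n3
  Y(R11) = 0.9434 S between n6,n7
  Y(R12) = 0.0003247 S between n1,n6
  Y(R13) = 0.0001193 S between n3,n0
  Y(R14) = 0.0004444 S between n6,n7
  Y(R15) = 0.0002024 S between n4,n0
  Ip: injects 0.00767 A into n7 (from n5)
Assemble and solve the 7×7 MNA system:
  V(n1)=0.005671  V(n2)=0.002079  V(n3)=0.001808  V(n4)=-0.01359  V(n5)=-0.3294  V(n6)=0.007312  V(n7)=0.01542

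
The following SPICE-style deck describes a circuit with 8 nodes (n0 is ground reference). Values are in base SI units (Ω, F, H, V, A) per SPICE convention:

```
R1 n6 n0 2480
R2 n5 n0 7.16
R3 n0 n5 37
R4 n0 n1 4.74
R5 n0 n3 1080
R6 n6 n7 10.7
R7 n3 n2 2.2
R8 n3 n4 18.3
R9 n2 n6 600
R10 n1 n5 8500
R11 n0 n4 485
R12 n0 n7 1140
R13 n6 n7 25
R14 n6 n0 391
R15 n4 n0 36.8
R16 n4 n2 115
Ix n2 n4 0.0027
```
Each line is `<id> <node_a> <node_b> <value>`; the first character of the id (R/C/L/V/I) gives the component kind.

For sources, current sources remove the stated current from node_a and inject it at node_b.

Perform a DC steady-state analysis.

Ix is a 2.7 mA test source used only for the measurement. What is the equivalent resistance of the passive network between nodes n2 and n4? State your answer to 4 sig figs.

MNA unknowns: 7 node voltages V₁..V_7
R1: Y=0.0004032 on G[6,0]
R2: Y=0.1397 on G[5,0]
R3: Y=0.02703 on G[0,5]
R4: Y=0.2110 on G[0,1]
R5: Y=0.0009259 on G[0,3]
R6: Y=0.09346 on G[6,7]
R7: Y=0.4545 on G[3,2]
R8: Y=0.05464 on G[3,4]
R9: Y=0.001667 on G[2,6]
R10: Y=0.0001176 on G[1,5]
R11: Y=0.002062 on G[0,4]
R12: Y=0.0008772 on G[0,7]
R13: Y=0.04000 on G[6,7]
R14: Y=0.002558 on G[6,0]
R15: Y=0.02717 on G[4,0]
R16: Y=0.008696 on G[4,2]
Ix: z[2]−=0.0027, z[4]+=0.0027
solve → V1=0.000, V2=-0.04268, V3=-0.03772, V4=0.002890, V5=0.000, V6=-0.01294, V7=-0.01285

R_eq = 16.88 Ω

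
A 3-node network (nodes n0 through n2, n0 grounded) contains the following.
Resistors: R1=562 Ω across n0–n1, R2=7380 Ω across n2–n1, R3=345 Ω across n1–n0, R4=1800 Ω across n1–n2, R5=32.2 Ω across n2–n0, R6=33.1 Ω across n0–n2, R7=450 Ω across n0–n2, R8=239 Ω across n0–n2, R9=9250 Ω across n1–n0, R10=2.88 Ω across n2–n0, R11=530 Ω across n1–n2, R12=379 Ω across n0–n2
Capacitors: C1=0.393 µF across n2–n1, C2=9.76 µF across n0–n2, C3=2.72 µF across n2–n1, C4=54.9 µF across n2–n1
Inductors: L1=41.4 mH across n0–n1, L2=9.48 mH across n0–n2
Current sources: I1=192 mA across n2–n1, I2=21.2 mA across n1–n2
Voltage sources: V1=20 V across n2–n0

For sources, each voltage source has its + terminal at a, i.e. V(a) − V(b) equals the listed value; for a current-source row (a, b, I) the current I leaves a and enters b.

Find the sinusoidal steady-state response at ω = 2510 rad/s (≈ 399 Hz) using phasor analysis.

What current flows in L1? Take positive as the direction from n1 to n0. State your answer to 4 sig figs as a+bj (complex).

Apply KCL at each of the 2 non-ground nodes and solve the resulting linear system.
Node n1: branches {R1, C1, R2, L1, R3, R4, C3, I1, R9, I2, C4, R11} → V_1 = 21.44-0.4741j
Node n2: branches {C1, R2, R4, R5, R6, R7, C2, C3, I1, R8, R10, I2, C4, R11, L2, R12, V1} → V_2 = 20.00+0.000j
Source currents: i(V1)=-8.449+0.5592j

-0.004562-0.2063j A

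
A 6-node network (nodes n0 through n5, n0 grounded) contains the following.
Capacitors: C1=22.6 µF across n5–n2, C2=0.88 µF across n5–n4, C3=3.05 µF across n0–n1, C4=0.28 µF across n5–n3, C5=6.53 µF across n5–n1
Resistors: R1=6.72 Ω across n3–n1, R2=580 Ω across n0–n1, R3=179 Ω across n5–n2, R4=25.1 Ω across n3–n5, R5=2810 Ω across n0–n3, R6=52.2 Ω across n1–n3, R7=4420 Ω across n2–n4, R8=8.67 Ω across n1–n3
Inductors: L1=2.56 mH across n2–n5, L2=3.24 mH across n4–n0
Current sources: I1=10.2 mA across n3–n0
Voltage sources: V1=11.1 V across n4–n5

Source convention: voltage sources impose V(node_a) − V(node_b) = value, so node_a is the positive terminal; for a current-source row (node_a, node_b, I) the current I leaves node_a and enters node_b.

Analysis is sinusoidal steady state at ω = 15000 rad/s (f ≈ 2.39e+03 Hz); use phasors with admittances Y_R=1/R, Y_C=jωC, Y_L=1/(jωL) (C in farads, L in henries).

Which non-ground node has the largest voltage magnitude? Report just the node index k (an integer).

MNA unknowns: 5 node voltages V₁..V_5 plus 1 source current (V1)
C1: Y=0.000+0.3390j on G[5,2]
R1: Y=0.1488+0.000j on G[3,1]
L1: Y=0.000-0.02604j on G[2,5]
R2: Y=0.001724+0.000j on G[0,1]
R3: Y=0.005587+0.000j on G[5,2]
C2: Y=0.000+0.01320j on G[5,4]
R4: Y=0.03984+0.000j on G[3,5]
R5: Y=0.0003559+0.000j on G[0,3]
I1: z[3]−=0.0102, z[0]+=0.0102
C3: Y=0.000+0.04575j on G[0,1]
C4: Y=0.000+0.004200j on G[5,3]
R6: Y=0.01916+0.000j on G[1,3]
C5: Y=0.000+0.09795j on G[5,1]
R7: Y=0.0002262+0.000j on G[2,4]
R8: Y=0.1153+0.000j on G[1,3]
L2: Y=0.000-0.02058j on G[4,0]
V1: row V4−V5=11.1, i_V1 at 4,5
solve → V1=12.59+3.968j, V2=17.29+7.037j, V3=13.09+4.397j, V4=28.39+7.045j, V5=17.29+7.045j
aux → i_V1=-0.1475+0.4377j

4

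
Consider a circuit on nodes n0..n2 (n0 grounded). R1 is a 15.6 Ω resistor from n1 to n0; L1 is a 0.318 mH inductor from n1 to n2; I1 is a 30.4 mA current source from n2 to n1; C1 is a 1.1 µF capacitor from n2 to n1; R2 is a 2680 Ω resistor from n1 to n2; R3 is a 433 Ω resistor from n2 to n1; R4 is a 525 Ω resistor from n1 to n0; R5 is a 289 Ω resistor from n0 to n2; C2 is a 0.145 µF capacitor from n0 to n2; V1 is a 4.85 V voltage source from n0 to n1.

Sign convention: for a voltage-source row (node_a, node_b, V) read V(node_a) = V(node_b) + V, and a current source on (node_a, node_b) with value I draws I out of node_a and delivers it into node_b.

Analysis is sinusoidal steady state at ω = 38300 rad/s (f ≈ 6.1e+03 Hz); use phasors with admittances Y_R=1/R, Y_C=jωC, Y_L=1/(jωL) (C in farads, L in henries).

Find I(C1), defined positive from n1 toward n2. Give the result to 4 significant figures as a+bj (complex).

MNA unknowns: 2 node voltages V₁..V_2 plus 1 source current (V1)
R1: Y=0.06410+0.000j on G[1,0]
L1: Y=0.000-0.08211j on G[1,2]
I1: z[2]−=0.0304, z[1]+=0.0304
C1: Y=0.000+0.04213j on G[2,1]
R2: Y=0.0003731+0.000j on G[1,2]
R3: Y=0.002309+0.000j on G[2,1]
R4: Y=0.001905+0.000j on G[1,0]
R5: Y=0.003460+0.000j on G[0,2]
C2: Y=0.000+0.005553j on G[0,2]
V1: row V0−V1=4.85, i_V1 at 0,1
solve → V1=-4.850+0.000j, V2=-5.677-0.2481j
aux → i_V1=-0.3384-0.03238j

-0.01045+0.03483j A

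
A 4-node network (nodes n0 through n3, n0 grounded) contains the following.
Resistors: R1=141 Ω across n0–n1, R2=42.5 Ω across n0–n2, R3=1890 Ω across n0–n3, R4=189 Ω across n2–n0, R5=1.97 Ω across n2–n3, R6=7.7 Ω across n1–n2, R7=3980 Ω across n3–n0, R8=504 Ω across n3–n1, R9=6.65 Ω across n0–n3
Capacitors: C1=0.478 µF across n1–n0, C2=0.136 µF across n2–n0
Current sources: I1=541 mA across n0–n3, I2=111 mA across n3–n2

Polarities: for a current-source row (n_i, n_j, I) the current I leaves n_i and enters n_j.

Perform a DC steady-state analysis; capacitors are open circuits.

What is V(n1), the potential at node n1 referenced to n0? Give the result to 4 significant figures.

2.761 V

MNA unknowns: 3 node voltages V₁..V_3
R1: Y=0.007092 on G[0,1]
C1: Y=0.000 on G[1,0]
R2: Y=0.02353 on G[0,2]
R3: Y=0.0005291 on G[0,3]
I1: z[0]−=0.541, z[3]+=0.541
R4: Y=0.005291 on G[2,0]
R5: Y=0.5076 on G[2,3]
C2: Y=0.000 on G[2,0]
R6: Y=0.1299 on G[1,2]
R7: Y=0.0002513 on G[3,0]
R8: Y=0.001984 on G[3,1]
R9: Y=0.1504 on G[0,3]
I2: z[3]−=0.111, z[2]+=0.111
solve → V1=2.761, V2=2.910, V3=2.895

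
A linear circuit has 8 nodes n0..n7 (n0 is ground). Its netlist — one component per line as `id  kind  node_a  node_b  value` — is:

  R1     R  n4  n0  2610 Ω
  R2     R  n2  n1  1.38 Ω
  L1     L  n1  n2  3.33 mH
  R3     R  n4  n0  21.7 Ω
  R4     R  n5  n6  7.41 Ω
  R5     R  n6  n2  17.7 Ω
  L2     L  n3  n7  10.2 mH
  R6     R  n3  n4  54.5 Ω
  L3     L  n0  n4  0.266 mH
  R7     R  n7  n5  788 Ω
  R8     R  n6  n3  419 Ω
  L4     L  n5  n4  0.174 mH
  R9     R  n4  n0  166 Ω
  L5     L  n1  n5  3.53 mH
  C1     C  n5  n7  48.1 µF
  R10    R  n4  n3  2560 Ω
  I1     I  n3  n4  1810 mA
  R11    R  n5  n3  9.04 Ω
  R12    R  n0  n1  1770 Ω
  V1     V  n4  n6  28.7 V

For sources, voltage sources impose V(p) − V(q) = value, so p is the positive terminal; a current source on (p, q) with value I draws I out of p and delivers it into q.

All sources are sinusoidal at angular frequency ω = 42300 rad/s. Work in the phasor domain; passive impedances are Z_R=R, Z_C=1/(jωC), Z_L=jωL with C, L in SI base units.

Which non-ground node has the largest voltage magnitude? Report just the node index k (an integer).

MNA unknowns: 7 node voltages V₁..V_7 plus 1 source current (V1)
R1: Y=0.0003831+0.000j on G[4,0]
R2: Y=0.7246+0.000j on G[2,1]
L1: Y=0.000-0.007099j on G[1,2]
R3: Y=0.04608+0.000j on G[4,0]
R4: Y=0.1350+0.000j on G[5,6]
R5: Y=0.05650+0.000j on G[6,2]
L2: Y=0.000-0.002318j on G[3,7]
R6: Y=0.01835+0.000j on G[3,4]
L3: Y=0.000-0.08887j on G[0,4]
R7: Y=0.001269+0.000j on G[7,5]
R8: Y=0.002387+0.000j on G[6,3]
L4: Y=0.000-0.1359j on G[5,4]
R9: Y=0.006024+0.000j on G[4,0]
L5: Y=0.000-0.006697j on G[1,5]
C1: Y=0.000+2.035j on G[5,7]
R10: Y=0.0003906+0.000j on G[4,3]
I1: z[3]−=1.81, z[4]+=1.81
R11: Y=0.1106+0.000j on G[5,3]
R12: Y=0.0005650+0.000j on G[0,1]
V1: row V4−V6=28.7, i_V1 at 4,6
solve → V1=-30.31-1.198j, V2=-30.19-1.099j, V3=-30.83-14.41j, V4=0.07872+0.1462j, V5=-19.70-16.96j, V6=-28.62+0.1462j, V7=-19.69-16.96j
aux → i_V1=-1.110+2.414j

3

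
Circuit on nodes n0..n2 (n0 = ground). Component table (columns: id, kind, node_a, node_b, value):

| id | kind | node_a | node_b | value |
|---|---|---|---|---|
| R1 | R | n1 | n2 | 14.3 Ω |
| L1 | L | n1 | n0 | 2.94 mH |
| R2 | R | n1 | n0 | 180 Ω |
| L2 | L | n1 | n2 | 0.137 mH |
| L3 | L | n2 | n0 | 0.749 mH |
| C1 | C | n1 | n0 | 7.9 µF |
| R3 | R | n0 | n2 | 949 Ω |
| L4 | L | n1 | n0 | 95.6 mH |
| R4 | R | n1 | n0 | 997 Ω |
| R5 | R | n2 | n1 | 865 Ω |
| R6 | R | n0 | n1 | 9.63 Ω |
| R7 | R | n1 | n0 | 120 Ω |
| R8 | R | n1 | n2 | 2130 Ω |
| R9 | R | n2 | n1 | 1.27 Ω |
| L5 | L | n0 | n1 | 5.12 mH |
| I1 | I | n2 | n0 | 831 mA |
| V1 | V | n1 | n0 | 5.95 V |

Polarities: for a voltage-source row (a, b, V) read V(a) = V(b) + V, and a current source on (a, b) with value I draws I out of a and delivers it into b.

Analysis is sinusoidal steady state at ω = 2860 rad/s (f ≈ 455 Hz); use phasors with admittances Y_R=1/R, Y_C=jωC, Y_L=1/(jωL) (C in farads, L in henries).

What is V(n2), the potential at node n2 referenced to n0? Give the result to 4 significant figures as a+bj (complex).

Apply KCL at each of the 2 non-ground nodes and solve the resulting linear system.
Node n1: branches {R1, L1, R2, L2, C1, L4, R4, R5, R6, R7, R8, R9, L5, V1} → V_1 = 5.950+0.000j
Node n2: branches {R1, L2, L3, R3, R5, R8, R9, I1} → V_2 = 5.026-0.01410j
Source currents: i(V1)=-1.536+3.348j

5.026-0.01410j V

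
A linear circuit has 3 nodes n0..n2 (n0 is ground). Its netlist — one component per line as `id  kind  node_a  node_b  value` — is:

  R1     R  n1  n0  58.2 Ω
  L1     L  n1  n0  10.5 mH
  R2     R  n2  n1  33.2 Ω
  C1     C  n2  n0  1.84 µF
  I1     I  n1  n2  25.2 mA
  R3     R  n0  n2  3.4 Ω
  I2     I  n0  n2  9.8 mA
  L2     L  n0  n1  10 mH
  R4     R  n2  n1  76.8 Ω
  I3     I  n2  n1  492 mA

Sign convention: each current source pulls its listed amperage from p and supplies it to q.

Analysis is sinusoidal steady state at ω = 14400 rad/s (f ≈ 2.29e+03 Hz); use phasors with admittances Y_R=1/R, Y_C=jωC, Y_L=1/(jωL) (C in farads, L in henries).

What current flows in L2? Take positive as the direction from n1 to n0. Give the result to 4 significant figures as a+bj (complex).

0.01226-0.04882j A

MNA unknowns: 2 node voltages V₁..V_2
R1: Y=0.01718+0.000j on G[1,0]
L1: Y=0.000-0.006614j on G[1,0]
R2: Y=0.03012+0.000j on G[2,1]
C1: Y=0.000+0.02650j on G[2,0]
I1: z[1]−=0.0252, z[2]+=0.0252
R3: Y=0.2941+0.000j on G[0,2]
I2: z[0]−=0.0098, z[2]+=0.0098
L2: Y=0.000-0.006944j on G[0,1]
R4: Y=0.01302+0.000j on G[2,1]
I3: z[2]−=0.492, z[1]+=0.492
solve → V1=7.030+1.766j, V2=-0.4353+0.2601j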